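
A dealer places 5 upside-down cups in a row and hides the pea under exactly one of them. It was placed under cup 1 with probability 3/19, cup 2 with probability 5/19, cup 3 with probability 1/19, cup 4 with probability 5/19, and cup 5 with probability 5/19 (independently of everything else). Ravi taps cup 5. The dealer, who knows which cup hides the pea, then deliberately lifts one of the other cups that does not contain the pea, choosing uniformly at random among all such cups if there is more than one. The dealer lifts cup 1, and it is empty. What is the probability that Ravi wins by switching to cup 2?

20/59

Apply Bayes' rule, conditioning on where the pea actually is.
If it is under cup 1 (prior 3/19): the dealer opened cup 1, so this case is ruled out; weight (3/19)·0 = 0.
If it is under either of cups 2 and 4 (prior 5/19 each): the dealer has 3 equally likely choices, so probability 1/3; weight (5/19)·(1/3) = 5/57 each.
If it is under cup 3 (prior 1/19): the dealer has 3 equally likely choices, so probability 1/3; weight (1/19)·(1/3) = 1/57.
If it is under cup 5 (prior 5/19): the dealer has 4 equally likely choices, so probability 1/4; weight (5/19)·(1/4) = 5/76.
The weights sum to 59/228.
So P(the pea under cup 2 | the dealer opened cup 1) = (5/57) / (59/228) = 20/59.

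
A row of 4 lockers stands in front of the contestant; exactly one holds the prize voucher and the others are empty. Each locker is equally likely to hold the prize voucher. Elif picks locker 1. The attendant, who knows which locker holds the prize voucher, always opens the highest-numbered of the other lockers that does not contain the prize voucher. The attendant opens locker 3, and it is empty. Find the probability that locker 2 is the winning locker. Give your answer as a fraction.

0

Apply Bayes' rule, conditioning on where the prize voucher actually is.
If it is in either of lockers 1 and 2 (prior 1/4 each): the attendant would have opened locker 4 instead, probability 0; weight (1/4)·0 = 0 each.
If it is in locker 3 (prior 1/4): the attendant opened locker 3, so this case is ruled out; weight (1/4)·0 = 0.
If it is in locker 4 (prior 1/4): locker 3 is the highest-numbered option available, probability 1; weight (1/4)·1 = 1/4.
The weights sum to 1/4.
So P(the prize voucher in locker 2 | the attendant opened locker 3) = 0 / (1/4) = 0.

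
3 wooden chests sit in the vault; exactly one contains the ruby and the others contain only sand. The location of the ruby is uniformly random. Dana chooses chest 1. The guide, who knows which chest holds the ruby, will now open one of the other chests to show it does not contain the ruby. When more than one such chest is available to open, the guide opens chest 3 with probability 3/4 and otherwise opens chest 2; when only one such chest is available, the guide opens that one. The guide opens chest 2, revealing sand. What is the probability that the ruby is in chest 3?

Apply Bayes' rule, conditioning on where the ruby actually is.
If it is in chest 1 (prior 1/3): chest 3 is available but not opened, probability 1/4; weight (1/3)·(1/4) = 1/12.
If it is in chest 2 (prior 1/3): the guide opened chest 2, so this case is ruled out; weight (1/3)·0 = 0.
If it is in chest 3 (prior 1/3): only chest 2 is available, probability 1; weight (1/3)·1 = 1/3.
The weights sum to 5/12.
So P(the ruby in chest 3 | the guide opened chest 2) = (1/3) / (5/12) = 4/5.

4/5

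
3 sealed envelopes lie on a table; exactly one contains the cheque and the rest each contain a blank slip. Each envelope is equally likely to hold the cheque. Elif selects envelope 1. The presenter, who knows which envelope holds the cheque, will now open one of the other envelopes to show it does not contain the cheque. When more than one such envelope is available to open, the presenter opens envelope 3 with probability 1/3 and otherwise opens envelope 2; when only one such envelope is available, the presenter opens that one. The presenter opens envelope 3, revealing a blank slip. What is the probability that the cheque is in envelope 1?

1/4

Condition on the true location of the cheque.
If it is in envelope 1 (prior 1/3): envelope 3 is available, opened with probability 1/3; weight (1/3)·(1/3) = 1/9.
If it is in envelope 2 (prior 1/3): only envelope 3 is available, probability 1; weight (1/3)·1 = 1/3.
If it is in envelope 3 (prior 1/3): the presenter opened envelope 3, so this case is ruled out; weight (1/3)·0 = 0.
The weights sum to 4/9.
So P(the cheque in envelope 1 | the presenter opened envelope 3) = (1/9) / (4/9) = 1/4.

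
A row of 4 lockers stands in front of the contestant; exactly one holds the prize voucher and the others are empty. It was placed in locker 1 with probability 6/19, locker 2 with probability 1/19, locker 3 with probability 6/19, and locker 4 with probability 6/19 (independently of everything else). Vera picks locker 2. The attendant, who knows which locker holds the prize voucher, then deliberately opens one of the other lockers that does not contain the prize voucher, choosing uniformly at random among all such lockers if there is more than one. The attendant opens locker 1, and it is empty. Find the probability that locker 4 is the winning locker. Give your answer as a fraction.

9/19

Consider each possible location of the prize voucher in turn.
If it is in locker 1 (prior 6/19): the attendant opened locker 1, so this case is ruled out; weight (6/19)·0 = 0.
If it is in locker 2 (prior 1/19): the attendant has 3 equally likely choices, so probability 1/3; weight (1/19)·(1/3) = 1/57.
If it is in either of lockers 3 and 4 (prior 6/19 each): the attendant has 2 equally likely choices, so probability 1/2; weight (6/19)·(1/2) = 3/19 each.
The weights sum to 1/3.
So P(the prize voucher in locker 4 | the attendant opened locker 1) = (3/19) / (1/3) = 9/19.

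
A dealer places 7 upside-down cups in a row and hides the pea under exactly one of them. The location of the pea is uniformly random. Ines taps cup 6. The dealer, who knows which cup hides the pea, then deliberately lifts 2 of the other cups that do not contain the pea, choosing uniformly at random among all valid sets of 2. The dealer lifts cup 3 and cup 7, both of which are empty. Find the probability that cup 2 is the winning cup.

Apply Bayes' rule, conditioning on where the pea actually is.
If it is under any of cups 1, 2, 4, and 5 (prior 1/7 each): the dealer has 10 equally likely choices, so probability 1/10; weight (1/7)·(1/10) = 1/70 each.
If it is under either of cups 3 and 7 (prior 1/7 each): that cup was opened and seen not to hold the prize — ruled out; weight (1/7)·0 = 0 each.
If it is under cup 6 (prior 1/7): the dealer has 15 equally likely choices, so probability 1/15; weight (1/7)·(1/15) = 1/105.
The weights sum to 1/15.
So P(the pea under cup 2 | the dealer opened cup 3 and cup 7) = (1/70) / (1/15) = 3/14.

3/14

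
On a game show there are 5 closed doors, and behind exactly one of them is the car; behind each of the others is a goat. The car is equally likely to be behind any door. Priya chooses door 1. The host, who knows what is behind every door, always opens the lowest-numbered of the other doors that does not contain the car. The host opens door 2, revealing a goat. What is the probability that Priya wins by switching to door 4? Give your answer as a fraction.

Apply Bayes' rule, conditioning on where the car actually is.
If it is behind any of doors 1, 3, 4, and 5 (prior 1/5 each): door 2 is the lowest-numbered option available, probability 1; weight (1/5)·1 = 1/5 each.
If it is behind door 2 (prior 1/5): the host opened door 2, so this case is ruled out; weight (1/5)·0 = 0.
The weights sum to 4/5.
So P(the car behind door 4 | the host opened door 2) = (1/5) / (4/5) = 1/4.

1/4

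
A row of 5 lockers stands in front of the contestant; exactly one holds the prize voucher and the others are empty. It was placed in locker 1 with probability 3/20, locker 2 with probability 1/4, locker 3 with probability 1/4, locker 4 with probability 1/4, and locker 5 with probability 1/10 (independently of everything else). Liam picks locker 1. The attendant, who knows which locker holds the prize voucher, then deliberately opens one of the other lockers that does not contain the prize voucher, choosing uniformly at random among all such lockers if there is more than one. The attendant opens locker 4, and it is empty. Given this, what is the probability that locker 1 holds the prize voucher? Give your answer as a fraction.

Condition on the true location of the prize voucher.
If it is in locker 1 (prior 3/20): the attendant has 4 equally likely choices, so probability 1/4; weight (3/20)·(1/4) = 3/80.
If it is in either of lockers 2 and 3 (prior 1/4 each): the attendant has 3 equally likely choices, so probability 1/3; weight (1/4)·(1/3) = 1/12 each.
If it is in locker 4 (prior 1/4): the attendant opened locker 4, so this case is ruled out; weight (1/4)·0 = 0.
If it is in locker 5 (prior 1/10): the attendant has 3 equally likely choices, so probability 1/3; weight (1/10)·(1/3) = 1/30.
The weights sum to 19/80.
So P(the prize voucher in locker 1 | the attendant opened locker 4) = (3/80) / (19/80) = 3/19.

3/19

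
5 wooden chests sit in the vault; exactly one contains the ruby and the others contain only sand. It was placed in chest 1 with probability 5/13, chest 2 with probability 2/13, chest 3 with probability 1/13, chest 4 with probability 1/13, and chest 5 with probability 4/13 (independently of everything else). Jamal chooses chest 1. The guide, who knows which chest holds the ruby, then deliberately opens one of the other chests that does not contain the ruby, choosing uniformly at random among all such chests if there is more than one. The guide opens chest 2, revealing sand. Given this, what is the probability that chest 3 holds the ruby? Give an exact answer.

4/39

Consider each possible location of the ruby in turn.
If it is in chest 1 (prior 5/13): the guide has 4 equally likely choices, so probability 1/4; weight (5/13)·(1/4) = 5/52.
If it is in chest 2 (prior 2/13): the guide opened chest 2, so this case is ruled out; weight (2/13)·0 = 0.
If it is in either of chests 3 and 4 (prior 1/13 each): the guide has 3 equally likely choices, so probability 1/3; weight (1/13)·(1/3) = 1/39 each.
If it is in chest 5 (prior 4/13): the guide has 3 equally likely choices, so probability 1/3; weight (4/13)·(1/3) = 4/39.
The weights sum to 1/4.
So P(the ruby in chest 3 | the guide opened chest 2) = (1/39) / (1/4) = 4/39.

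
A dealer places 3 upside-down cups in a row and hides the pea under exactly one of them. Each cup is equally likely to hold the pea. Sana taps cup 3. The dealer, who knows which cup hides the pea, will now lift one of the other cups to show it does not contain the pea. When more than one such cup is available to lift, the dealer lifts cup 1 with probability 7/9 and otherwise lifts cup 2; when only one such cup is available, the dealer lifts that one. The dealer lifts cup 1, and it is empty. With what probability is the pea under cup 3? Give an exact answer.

7/16

Consider each possible location of the pea in turn.
If it is under cup 1 (prior 1/3): the dealer opened cup 1, so this case is ruled out; weight (1/3)·0 = 0.
If it is under cup 2 (prior 1/3): only cup 1 is available, probability 1; weight (1/3)·1 = 1/3.
If it is under cup 3 (prior 1/3): cup 1 is available, opened with probability 7/9; weight (1/3)·(7/9) = 7/27.
The weights sum to 16/27.
So P(the pea under cup 3 | the dealer opened cup 1) = (7/27) / (16/27) = 7/16.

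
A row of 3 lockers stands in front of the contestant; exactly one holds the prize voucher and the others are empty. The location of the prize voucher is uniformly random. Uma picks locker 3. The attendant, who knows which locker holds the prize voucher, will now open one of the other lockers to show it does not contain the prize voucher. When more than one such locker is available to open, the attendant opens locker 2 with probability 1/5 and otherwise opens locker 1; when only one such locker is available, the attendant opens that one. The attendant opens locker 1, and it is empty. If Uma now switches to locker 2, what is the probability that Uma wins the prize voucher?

5/9

Apply Bayes' rule, conditioning on where the prize voucher actually is.
If it is in locker 1 (prior 1/3): the attendant opened locker 1, so this case is ruled out; weight (1/3)·0 = 0.
If it is in locker 2 (prior 1/3): only locker 1 is available, probability 1; weight (1/3)·1 = 1/3.
If it is in locker 3 (prior 1/3): locker 2 is available but not opened, probability 4/5; weight (1/3)·(4/5) = 4/15.
The weights sum to 3/5.
So P(the prize voucher in locker 2 | the attendant opened locker 1) = (1/3) / (3/5) = 5/9.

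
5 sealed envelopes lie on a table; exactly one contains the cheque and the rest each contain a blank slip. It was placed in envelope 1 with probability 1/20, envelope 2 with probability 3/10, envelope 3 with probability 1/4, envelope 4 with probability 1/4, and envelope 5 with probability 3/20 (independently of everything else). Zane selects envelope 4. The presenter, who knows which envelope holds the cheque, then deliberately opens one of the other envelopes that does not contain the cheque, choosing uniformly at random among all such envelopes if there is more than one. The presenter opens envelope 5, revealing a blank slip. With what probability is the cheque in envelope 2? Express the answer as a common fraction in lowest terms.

8/21

Consider each possible location of the cheque in turn.
If it is in envelope 1 (prior 1/20): the presenter has 3 equally likely choices, so probability 1/3; weight (1/20)·(1/3) = 1/60.
If it is in envelope 2 (prior 3/10): the presenter has 3 equally likely choices, so probability 1/3; weight (3/10)·(1/3) = 1/10.
If it is in envelope 3 (prior 1/4): the presenter has 3 equally likely choices, so probability 1/3; weight (1/4)·(1/3) = 1/12.
If it is in envelope 4 (prior 1/4): the presenter has 4 equally likely choices, so probability 1/4; weight (1/4)·(1/4) = 1/16.
If it is in envelope 5 (prior 3/20): the presenter opened envelope 5, so this case is ruled out; weight (3/20)·0 = 0.
The weights sum to 21/80.
So P(the cheque in envelope 2 | the presenter opened envelope 5) = (1/10) / (21/80) = 8/21.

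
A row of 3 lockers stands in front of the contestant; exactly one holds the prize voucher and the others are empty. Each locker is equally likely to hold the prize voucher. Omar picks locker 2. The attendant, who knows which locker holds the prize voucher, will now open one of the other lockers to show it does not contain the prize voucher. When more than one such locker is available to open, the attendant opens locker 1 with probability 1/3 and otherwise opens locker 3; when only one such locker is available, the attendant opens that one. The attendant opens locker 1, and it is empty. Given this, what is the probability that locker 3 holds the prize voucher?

Condition on the true location of the prize voucher.
If it is in locker 1 (prior 1/3): the attendant opened locker 1, so this case is ruled out; weight (1/3)·0 = 0.
If it is in locker 2 (prior 1/3): locker 1 is available, opened with probability 1/3; weight (1/3)·(1/3) = 1/9.
If it is in locker 3 (prior 1/3): only locker 1 is available, probability 1; weight (1/3)·1 = 1/3.
The weights sum to 4/9.
So P(the prize voucher in locker 3 | the attendant opened locker 1) = (1/3) / (4/9) = 3/4.

3/4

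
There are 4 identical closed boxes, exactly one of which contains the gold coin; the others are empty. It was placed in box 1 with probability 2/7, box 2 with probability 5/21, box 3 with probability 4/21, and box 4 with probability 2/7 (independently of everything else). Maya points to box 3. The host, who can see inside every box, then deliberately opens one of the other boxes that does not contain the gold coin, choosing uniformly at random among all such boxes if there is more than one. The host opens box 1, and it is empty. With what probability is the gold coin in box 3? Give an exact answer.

Condition on the true location of the gold coin.
If it is in box 1 (prior 2/7): the host opened box 1, so this case is ruled out; weight (2/7)·0 = 0.
If it is in box 2 (prior 5/21): the host has 2 equally likely choices, so probability 1/2; weight (5/21)·(1/2) = 5/42.
If it is in box 3 (prior 4/21): the host has 3 equally likely choices, so probability 1/3; weight (4/21)·(1/3) = 4/63.
If it is in box 4 (prior 2/7): the host has 2 equally likely choices, so probability 1/2; weight (2/7)·(1/2) = 1/7.
The weights sum to 41/126.
So P(the gold coin in box 3 | the host opened box 1) = (4/63) / (41/126) = 8/41.

8/41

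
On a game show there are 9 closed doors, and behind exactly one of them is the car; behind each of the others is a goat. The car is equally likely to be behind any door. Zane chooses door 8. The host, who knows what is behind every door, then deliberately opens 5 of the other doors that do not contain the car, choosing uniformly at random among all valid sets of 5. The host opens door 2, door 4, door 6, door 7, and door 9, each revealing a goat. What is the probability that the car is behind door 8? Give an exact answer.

Consider each possible location of the car in turn.
If it is behind any of doors 1, 3, and 5 (prior 1/9 each): the host has 21 equally likely choices, so probability 1/21; weight (1/9)·(1/21) = 1/189 each.
If it is behind any of doors 2, 4, 6, 7, and 9 (prior 1/9 each): that door was opened and seen not to hold the prize — ruled out; weight (1/9)·0 = 0 each.
If it is behind door 8 (prior 1/9): the host has 56 equally likely choices, so probability 1/56; weight (1/9)·(1/56) = 1/504.
The weights sum to 1/56.
So P(the car behind door 8 | the host opened door 2, door 4, door 6, door 7, and door 9) = (1/504) / (1/56) = 1/9.

1/9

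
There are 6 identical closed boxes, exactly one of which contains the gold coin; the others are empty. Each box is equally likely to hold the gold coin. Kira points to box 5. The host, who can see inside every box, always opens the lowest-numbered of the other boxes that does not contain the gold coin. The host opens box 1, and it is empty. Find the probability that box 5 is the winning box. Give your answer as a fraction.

1/5

Consider each possible location of the gold coin in turn.
If it is in box 1 (prior 1/6): the host opened box 1, so this case is ruled out; weight (1/6)·0 = 0.
If it is in any of boxes 2, 3, 4, 5, and 6 (prior 1/6 each): box 1 is the lowest-numbered option available, probability 1; weight (1/6)·1 = 1/6 each.
The weights sum to 5/6.
So P(the gold coin in box 5 | the host opened box 1) = (1/6) / (5/6) = 1/5.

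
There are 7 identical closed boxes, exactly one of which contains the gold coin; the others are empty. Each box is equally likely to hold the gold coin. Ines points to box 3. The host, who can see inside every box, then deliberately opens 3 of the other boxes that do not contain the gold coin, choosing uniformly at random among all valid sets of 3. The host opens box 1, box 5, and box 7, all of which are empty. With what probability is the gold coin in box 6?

Consider each possible location of the gold coin in turn.
If it is in any of boxes 1, 5, and 7 (prior 1/7 each): that box was opened and seen not to hold the prize — ruled out; weight (1/7)·0 = 0 each.
If it is in any of boxes 2, 4, and 6 (prior 1/7 each): the host has 10 equally likely choices, so probability 1/10; weight (1/7)·(1/10) = 1/70 each.
If it is in box 3 (prior 1/7): the host has 20 equally likely choices, so probability 1/20; weight (1/7)·(1/20) = 1/140.
The weights sum to 1/20.
So P(the gold coin in box 6 | the host opened box 1, box 5, and box 7) = (1/70) / (1/20) = 2/7.

2/7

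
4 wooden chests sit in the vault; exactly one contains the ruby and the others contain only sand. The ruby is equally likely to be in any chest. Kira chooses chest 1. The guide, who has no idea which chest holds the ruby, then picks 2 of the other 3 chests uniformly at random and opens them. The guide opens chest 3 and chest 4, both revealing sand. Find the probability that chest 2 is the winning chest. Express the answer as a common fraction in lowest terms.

Condition on the true location of the ruby.
If it is in either of chests 1 and 2 (prior 1/4 each): the guide picks exactly this set with probability 1/3 regardless, and none is the prize; weight (1/4)·(1/3) = 1/12 each.
If it is in either of chests 3 and 4 (prior 1/4 each): that chest was opened and seen not to hold the prize — ruled out; weight (1/4)·0 = 0 each.
The weights sum to 1/6.
So P(the ruby in chest 2 | the guide opened chest 3 and chest 4) = (1/12) / (1/6) = 1/2.

1/2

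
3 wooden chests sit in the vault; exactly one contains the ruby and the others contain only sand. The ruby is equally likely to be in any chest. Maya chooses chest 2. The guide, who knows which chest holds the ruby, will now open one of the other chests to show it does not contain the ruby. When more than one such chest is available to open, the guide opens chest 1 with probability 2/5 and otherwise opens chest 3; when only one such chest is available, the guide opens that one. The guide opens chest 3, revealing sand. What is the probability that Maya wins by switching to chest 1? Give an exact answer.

5/8

Apply Bayes' rule, conditioning on where the ruby actually is.
If it is in chest 1 (prior 1/3): only chest 3 is available, probability 1; weight (1/3)·1 = 1/3.
If it is in chest 2 (prior 1/3): chest 1 is available but not opened, probability 3/5; weight (1/3)·(3/5) = 1/5.
If it is in chest 3 (prior 1/3): the guide opened chest 3, so this case is ruled out; weight (1/3)·0 = 0.
The weights sum to 8/15.
So P(the ruby in chest 1 | the guide opened chest 3) = (1/3) / (8/15) = 5/8.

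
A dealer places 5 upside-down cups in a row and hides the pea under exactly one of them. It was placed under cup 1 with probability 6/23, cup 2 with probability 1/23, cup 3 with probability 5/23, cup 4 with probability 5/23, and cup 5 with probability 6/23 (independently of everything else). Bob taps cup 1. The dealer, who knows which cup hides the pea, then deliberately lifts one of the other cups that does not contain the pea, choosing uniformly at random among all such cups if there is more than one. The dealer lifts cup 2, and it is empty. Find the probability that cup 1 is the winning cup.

9/41

Apply Bayes' rule, conditioning on where the pea actually is.
If it is under cup 1 (prior 6/23): the dealer has 4 equally likely choices, so probability 1/4; weight (6/23)·(1/4) = 3/46.
If it is under cup 2 (prior 1/23): the dealer opened cup 2, so this case is ruled out; weight (1/23)·0 = 0.
If it is under either of cups 3 and 4 (prior 5/23 each): the dealer has 3 equally likely choices, so probability 1/3; weight (5/23)·(1/3) = 5/69 each.
If it is under cup 5 (prior 6/23): the dealer has 3 equally likely choices, so probability 1/3; weight (6/23)·(1/3) = 2/23.
The weights sum to 41/138.
So P(the pea under cup 1 | the dealer opened cup 2) = (3/46) / (41/138) = 9/41.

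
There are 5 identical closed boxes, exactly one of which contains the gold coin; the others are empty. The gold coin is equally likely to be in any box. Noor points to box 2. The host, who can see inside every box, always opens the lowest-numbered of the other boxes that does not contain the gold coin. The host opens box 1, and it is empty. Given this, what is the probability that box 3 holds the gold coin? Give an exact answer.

Condition on the true location of the gold coin.
If it is in box 1 (prior 1/5): the host opened box 1, so this case is ruled out; weight (1/5)·0 = 0.
If it is in any of boxes 2, 3, 4, and 5 (prior 1/5 each): box 1 is the lowest-numbered option available, probability 1; weight (1/5)·1 = 1/5 each.
The weights sum to 4/5.
So P(the gold coin in box 3 | the host opened box 1) = (1/5) / (4/5) = 1/4.

1/4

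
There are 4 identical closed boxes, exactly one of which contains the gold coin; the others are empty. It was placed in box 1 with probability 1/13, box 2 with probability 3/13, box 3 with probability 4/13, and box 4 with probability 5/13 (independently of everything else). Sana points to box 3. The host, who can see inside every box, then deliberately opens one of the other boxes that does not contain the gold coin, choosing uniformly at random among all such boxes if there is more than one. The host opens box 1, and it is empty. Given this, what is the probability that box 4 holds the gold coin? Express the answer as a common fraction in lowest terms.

15/32

Condition on the true location of the gold coin.
If it is in box 1 (prior 1/13): the host opened box 1, so this case is ruled out; weight (1/13)·0 = 0.
If it is in box 2 (prior 3/13): the host has 2 equally likely choices, so probability 1/2; weight (3/13)·(1/2) = 3/26.
If it is in box 3 (prior 4/13): the host has 3 equally likely choices, so probability 1/3; weight (4/13)·(1/3) = 4/39.
If it is in box 4 (prior 5/13): the host has 2 equally likely choices, so probability 1/2; weight (5/13)·(1/2) = 5/26.
The weights sum to 16/39.
So P(the gold coin in box 4 | the host opened box 1) = (5/26) / (16/39) = 15/32.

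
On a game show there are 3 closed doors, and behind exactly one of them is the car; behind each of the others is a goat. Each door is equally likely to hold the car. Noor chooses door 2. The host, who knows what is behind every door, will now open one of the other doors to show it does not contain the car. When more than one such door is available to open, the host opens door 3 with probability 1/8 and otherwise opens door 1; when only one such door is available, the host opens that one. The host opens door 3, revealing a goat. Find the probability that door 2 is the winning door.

1/9

Consider each possible location of the car in turn.
If it is behind door 1 (prior 1/3): only door 3 is available, probability 1; weight (1/3)·1 = 1/3.
If it is behind door 2 (prior 1/3): door 3 is available, opened with probability 1/8; weight (1/3)·(1/8) = 1/24.
If it is behind door 3 (prior 1/3): the host opened door 3, so this case is ruled out; weight (1/3)·0 = 0.
The weights sum to 3/8.
So P(the car behind door 2 | the host opened door 3) = (1/24) / (3/8) = 1/9.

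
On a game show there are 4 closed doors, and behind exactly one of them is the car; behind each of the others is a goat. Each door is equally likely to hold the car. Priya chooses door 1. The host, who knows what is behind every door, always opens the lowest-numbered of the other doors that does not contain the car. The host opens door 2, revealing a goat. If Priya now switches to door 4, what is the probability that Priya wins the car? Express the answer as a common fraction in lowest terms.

Condition on the true location of the car.
If it is behind any of doors 1, 3, and 4 (prior 1/4 each): door 2 is the lowest-numbered option available, probability 1; weight (1/4)·1 = 1/4 each.
If it is behind door 2 (prior 1/4): the host opened door 2, so this case is ruled out; weight (1/4)·0 = 0.
The weights sum to 3/4.
So P(the car behind door 4 | the host opened door 2) = (1/4) / (3/4) = 1/3.

1/3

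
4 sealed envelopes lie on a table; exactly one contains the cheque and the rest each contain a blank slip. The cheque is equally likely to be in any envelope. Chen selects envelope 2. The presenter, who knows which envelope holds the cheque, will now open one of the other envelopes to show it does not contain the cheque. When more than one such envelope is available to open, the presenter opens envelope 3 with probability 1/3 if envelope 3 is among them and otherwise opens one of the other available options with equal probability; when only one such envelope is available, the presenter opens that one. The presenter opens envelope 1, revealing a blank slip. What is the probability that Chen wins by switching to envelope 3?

Condition on the true location of the cheque.
If it is in envelope 1 (prior 1/4): the presenter opened envelope 1, so this case is ruled out; weight (1/4)·0 = 0.
If it is in envelope 2 (prior 1/4): envelope 3 is available but not opened; envelope 1 gets probability (1 − 1/3)/2 = 1/3; weight (1/4)·(1/3) = 1/12.
If it is in envelope 3 (prior 1/4): envelope 3 holds the prize so is unavailable; the presenter chooses uniformly among the 2 others, probability 1/2; weight (1/4)·(1/2) = 1/8.
If it is in envelope 4 (prior 1/4): envelope 3 is available but not opened, probability 2/3; weight (1/4)·(2/3) = 1/6.
The weights sum to 3/8.
So P(the cheque in envelope 3 | the presenter opened envelope 1) = (1/8) / (3/8) = 1/3.

1/3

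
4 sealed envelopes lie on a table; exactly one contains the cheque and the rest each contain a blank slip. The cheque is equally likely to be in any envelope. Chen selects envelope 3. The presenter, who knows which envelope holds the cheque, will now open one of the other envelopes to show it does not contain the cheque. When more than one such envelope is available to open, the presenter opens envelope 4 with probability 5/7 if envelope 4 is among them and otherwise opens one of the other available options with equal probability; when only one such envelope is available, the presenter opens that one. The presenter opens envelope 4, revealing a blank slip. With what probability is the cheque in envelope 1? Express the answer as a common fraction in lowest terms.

1/3

Apply Bayes' rule, conditioning on where the cheque actually is.
If it is in any of envelopes 1, 2, and 3 (prior 1/4 each): envelope 4 is available, opened with probability 5/7; weight (1/4)·(5/7) = 5/28 each.
If it is in envelope 4 (prior 1/4): the presenter opened envelope 4, so this case is ruled out; weight (1/4)·0 = 0.
The weights sum to 15/28.
So P(the cheque in envelope 1 | the presenter opened envelope 4) = (5/28) / (15/28) = 1/3.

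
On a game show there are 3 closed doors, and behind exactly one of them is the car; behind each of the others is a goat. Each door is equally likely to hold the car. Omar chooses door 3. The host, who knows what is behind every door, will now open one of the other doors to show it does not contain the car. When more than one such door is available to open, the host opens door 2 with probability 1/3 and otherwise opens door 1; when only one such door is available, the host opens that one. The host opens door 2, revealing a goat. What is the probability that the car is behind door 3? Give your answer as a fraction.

1/4

Apply Bayes' rule, conditioning on where the car actually is.
If it is behind door 1 (prior 1/3): only door 2 is available, probability 1; weight (1/3)·1 = 1/3.
If it is behind door 2 (prior 1/3): the host opened door 2, so this case is ruled out; weight (1/3)·0 = 0.
If it is behind door 3 (prior 1/3): door 2 is available, opened with probability 1/3; weight (1/3)·(1/3) = 1/9.
The weights sum to 4/9.
So P(the car behind door 3 | the host opened door 2) = (1/9) / (4/9) = 1/4.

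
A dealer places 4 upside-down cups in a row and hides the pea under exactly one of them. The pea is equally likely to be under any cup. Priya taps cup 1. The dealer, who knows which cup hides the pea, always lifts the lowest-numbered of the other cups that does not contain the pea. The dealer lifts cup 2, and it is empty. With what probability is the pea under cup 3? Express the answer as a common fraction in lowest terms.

Condition on the true location of the pea.
If it is under any of cups 1, 3, and 4 (prior 1/4 each): cup 2 is the lowest-numbered option available, probability 1; weight (1/4)·1 = 1/4 each.
If it is under cup 2 (prior 1/4): the dealer opened cup 2, so this case is ruled out; weight (1/4)·0 = 0.
The weights sum to 3/4.
So P(the pea under cup 3 | the dealer opened cup 2) = (1/4) / (3/4) = 1/3.

1/3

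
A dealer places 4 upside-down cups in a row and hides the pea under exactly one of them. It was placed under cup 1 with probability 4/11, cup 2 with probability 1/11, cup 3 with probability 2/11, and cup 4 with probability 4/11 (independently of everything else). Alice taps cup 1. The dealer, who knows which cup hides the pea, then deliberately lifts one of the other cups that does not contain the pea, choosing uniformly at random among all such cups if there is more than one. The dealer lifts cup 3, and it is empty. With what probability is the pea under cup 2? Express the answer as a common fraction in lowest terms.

Condition on the true location of the pea.
If it is under cup 1 (prior 4/11): the dealer has 3 equally likely choices, so probability 1/3; weight (4/11)·(1/3) = 4/33.
If it is under cup 2 (prior 1/11): the dealer has 2 equally likely choices, so probability 1/2; weight (1/11)·(1/2) = 1/22.
If it is under cup 3 (prior 2/11): the dealer opened cup 3, so this case is ruled out; weight (2/11)·0 = 0.
If it is under cup 4 (prior 4/11): the dealer has 2 equally likely choices, so probability 1/2; weight (4/11)·(1/2) = 2/11.
The weights sum to 23/66.
So P(the pea under cup 2 | the dealer opened cup 3) = (1/22) / (23/66) = 3/23.

3/23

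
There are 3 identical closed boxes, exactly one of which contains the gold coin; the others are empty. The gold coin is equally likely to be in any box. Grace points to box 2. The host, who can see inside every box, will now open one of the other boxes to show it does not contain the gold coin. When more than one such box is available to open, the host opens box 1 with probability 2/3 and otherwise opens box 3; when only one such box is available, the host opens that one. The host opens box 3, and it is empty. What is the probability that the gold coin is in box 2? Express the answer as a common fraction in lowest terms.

1/4

Condition on the true location of the gold coin.
If it is in box 1 (prior 1/3): only box 3 is available, probability 1; weight (1/3)·1 = 1/3.
If it is in box 2 (prior 1/3): box 1 is available but not opened, probability 1/3; weight (1/3)·(1/3) = 1/9.
If it is in box 3 (prior 1/3): the host opened box 3, so this case is ruled out; weight (1/3)·0 = 0.
The weights sum to 4/9.
So P(the gold coin in box 2 | the host opened box 3) = (1/9) / (4/9) = 1/4.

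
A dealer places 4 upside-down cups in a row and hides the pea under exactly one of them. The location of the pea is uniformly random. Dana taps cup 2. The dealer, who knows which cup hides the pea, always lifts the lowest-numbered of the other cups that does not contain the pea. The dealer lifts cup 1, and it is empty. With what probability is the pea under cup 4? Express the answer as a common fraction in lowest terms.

1/3

Condition on the true location of the pea.
If it is under cup 1 (prior 1/4): the dealer opened cup 1, so this case is ruled out; weight (1/4)·0 = 0.
If it is under any of cups 2, 3, and 4 (prior 1/4 each): cup 1 is the lowest-numbered option available, probability 1; weight (1/4)·1 = 1/4 each.
The weights sum to 3/4.
So P(the pea under cup 4 | the dealer opened cup 1) = (1/4) / (3/4) = 1/3.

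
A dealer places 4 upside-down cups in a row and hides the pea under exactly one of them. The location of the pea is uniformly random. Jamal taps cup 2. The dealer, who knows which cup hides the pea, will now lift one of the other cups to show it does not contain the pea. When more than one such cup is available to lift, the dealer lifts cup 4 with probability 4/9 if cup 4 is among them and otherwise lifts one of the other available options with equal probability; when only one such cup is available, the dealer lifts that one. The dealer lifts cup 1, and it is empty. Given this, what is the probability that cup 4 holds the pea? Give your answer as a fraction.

Consider each possible location of the pea in turn.
If it is under cup 1 (prior 1/4): the dealer opened cup 1, so this case is ruled out; weight (1/4)·0 = 0.
If it is under cup 2 (prior 1/4): cup 4 is available but not opened; cup 1 gets probability (1 − 4/9)/2 = 5/18; weight (1/4)·(5/18) = 5/72.
If it is under cup 3 (prior 1/4): cup 4 is available but not opened, probability 5/9; weight (1/4)·(5/9) = 5/36.
If it is under cup 4 (prior 1/4): cup 4 holds the prize so is unavailable; the dealer chooses uniformly among the 2 others, probability 1/2; weight (1/4)·(1/2) = 1/8.
The weights sum to 1/3.
So P(the pea under cup 4 | the dealer opened cup 1) = (1/8) / (1/3) = 3/8.

3/8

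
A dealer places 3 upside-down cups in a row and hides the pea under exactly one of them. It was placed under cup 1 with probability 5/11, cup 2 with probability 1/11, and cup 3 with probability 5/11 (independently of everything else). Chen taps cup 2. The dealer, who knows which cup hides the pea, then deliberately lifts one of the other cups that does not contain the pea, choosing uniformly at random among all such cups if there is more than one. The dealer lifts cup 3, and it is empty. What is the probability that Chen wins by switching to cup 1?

10/11

Condition on the true location of the pea.
If it is under cup 1 (prior 5/11): the dealer has no choice, probability 1; weight (5/11)·1 = 5/11.
If it is under cup 2 (prior 1/11): the dealer has 2 equally likely choices, so probability 1/2; weight (1/11)·(1/2) = 1/22.
If it is under cup 3 (prior 5/11): the dealer opened cup 3, so this case is ruled out; weight (5/11)·0 = 0.
The weights sum to 1/2.
So P(the pea under cup 1 | the dealer opened cup 3) = (5/11) / (1/2) = 10/11.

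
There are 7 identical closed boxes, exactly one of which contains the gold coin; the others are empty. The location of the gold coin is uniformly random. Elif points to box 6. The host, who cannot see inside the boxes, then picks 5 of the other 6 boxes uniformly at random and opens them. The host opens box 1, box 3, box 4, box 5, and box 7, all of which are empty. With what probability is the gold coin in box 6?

Because the host chose which boxes to open without knowing where the gold coin is, the choice is independent of the prize location. Learning that none of the 5 opened boxes holds the gold coin simply rules out those 5 locations and leaves the remaining 2 boxes still equally likely by symmetry.
So P(the gold coin in box 6) = 1/2.

1/2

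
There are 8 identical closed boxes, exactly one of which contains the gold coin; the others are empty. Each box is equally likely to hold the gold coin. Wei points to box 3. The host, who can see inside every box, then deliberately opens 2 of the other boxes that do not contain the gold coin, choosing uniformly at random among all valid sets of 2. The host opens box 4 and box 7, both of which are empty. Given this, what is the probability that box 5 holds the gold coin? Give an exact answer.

Apply Bayes' rule, conditioning on where the gold coin actually is.
If it is in any of boxes 1, 2, 5, 6, and 8 (prior 1/8 each): the host has 15 equally likely choices, so probability 1/15; weight (1/8)·(1/15) = 1/120 each.
If it is in box 3 (prior 1/8): the host has 21 equally likely choices, so probability 1/21; weight (1/8)·(1/21) = 1/168.
If it is in either of boxes 4 and 7 (prior 1/8 each): that box was opened and seen not to hold the prize — ruled out; weight (1/8)·0 = 0 each.
The weights sum to 1/21.
So P(the gold coin in box 5 | the host opened box 4 and box 7) = (1/120) / (1/21) = 7/40.

7/40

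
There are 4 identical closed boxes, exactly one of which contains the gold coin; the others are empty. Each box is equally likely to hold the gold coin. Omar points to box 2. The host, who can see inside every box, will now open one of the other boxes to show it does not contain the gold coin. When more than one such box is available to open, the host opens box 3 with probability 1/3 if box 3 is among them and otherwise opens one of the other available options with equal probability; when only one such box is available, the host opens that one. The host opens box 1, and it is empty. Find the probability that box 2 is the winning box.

Apply Bayes' rule, conditioning on where the gold coin actually is.
If it is in box 1 (prior 1/4): the host opened box 1, so this case is ruled out; weight (1/4)·0 = 0.
If it is in box 2 (prior 1/4): box 3 is available but not opened; box 1 gets probability (1 − 1/3)/2 = 1/3; weight (1/4)·(1/3) = 1/12.
If it is in box 3 (prior 1/4): box 3 holds the prize so is unavailable; the host chooses uniformly among the 2 others, probability 1/2; weight (1/4)·(1/2) = 1/8.
If it is in box 4 (prior 1/4): box 3 is available but not opened, probability 2/3; weight (1/4)·(2/3) = 1/6.
The weights sum to 3/8.
So P(the gold coin in box 2 | the host opened box 1) = (1/12) / (3/8) = 2/9.

2/9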